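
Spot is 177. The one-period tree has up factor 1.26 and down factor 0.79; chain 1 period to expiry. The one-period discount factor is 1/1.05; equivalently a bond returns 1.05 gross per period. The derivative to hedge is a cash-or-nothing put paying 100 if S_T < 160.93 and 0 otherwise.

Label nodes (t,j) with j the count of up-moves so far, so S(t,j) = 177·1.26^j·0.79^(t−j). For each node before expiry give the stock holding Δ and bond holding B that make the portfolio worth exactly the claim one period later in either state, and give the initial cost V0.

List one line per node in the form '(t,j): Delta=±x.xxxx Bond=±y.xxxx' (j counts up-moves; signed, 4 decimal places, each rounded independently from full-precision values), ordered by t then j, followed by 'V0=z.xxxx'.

The replicating-portfolio and risk-neutral prices coincide; use p* = (1.05−0.79)/(1.26−0.79) = 0.5532 for the latter.
Terminal payoffs: V(1,0)=100.0000, V(1,1)=0.0000
Node (0,0) S=177.0000: V=(p*·0.0000+(1−p*)·100.0000)/1.05=42.5532; Δ=(0.0000−100.0000)/(223.0200−139.8300)=-1.2021; B=V−Δ·S=255.3191
Check: Δ(0,0)·S0 + B(0,0) = 42.5532 = V0.

(0,0): Delta=-1.2021 Bond=255.3191
V0=42.5532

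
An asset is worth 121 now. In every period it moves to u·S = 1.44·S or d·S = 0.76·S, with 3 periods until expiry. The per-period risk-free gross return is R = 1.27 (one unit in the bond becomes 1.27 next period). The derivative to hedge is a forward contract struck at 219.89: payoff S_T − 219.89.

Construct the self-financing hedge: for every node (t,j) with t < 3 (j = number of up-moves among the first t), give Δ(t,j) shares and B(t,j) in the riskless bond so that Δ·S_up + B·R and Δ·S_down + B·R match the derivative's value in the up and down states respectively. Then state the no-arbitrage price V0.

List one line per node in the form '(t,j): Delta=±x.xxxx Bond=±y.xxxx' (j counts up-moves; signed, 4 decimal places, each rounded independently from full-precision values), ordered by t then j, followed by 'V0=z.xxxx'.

(0,0): Delta=1.0000 Bond=-107.3481
(1,0): Delta=1.0000 Bond=-136.3321
(1,1): Delta=1.0000 Bond=-136.3321
(2,0): Delta=1.0000 Bond=-173.1417
(2,1): Delta=1.0000 Bond=-173.1417
(2,2): Delta=1.0000 Bond=-173.1417
V0=13.6519

Since d<R<u, set p* = (R−d)/(u−d) = 0.7500; price each node as the discounted p*-expectation of its children.
Terminal payoffs: V(3,0)=-166.7739, V(3,1)=-119.2490, V(3,2)=-29.2017, V(3,3)=141.4141
(2,0): S=69.8896. Δ = (V_up−V_dn)/(S_up−S_dn) = (-119.2490−-166.7739)/(100.6410−53.1161) = 1.0000. V = [p*·-119.2490 + (1−p*)·-166.7739]/1.27 = -103.2521. B = V − Δ·S = -173.1417.
(2,1): S=132.4224. Δ = (V_up−V_dn)/(S_up−S_dn) = (-29.2017−-119.2490)/(190.6883−100.6410) = 1.0000. V = [p*·-29.2017 + (1−p*)·-119.2490]/1.27 = -40.7193. B = V − Δ·S = -173.1417.
(2,2): S=250.9056. Δ = (V_up−V_dn)/(S_up−S_dn) = (141.4141−-29.2017)/(361.3041−190.6883) = 1.0000. V = [p*·141.4141 + (1−p*)·-29.2017]/1.27 = 77.7639. B = V − Δ·S = -173.1417.
(1,0): S=91.9600. Δ = (V_up−V_dn)/(S_up−S_dn) = (-40.7193−-103.2521)/(132.4224−69.8896) = 1.0000. V = [p*·-40.7193 + (1−p*)·-103.2521]/1.27 = -44.3721. B = V − Δ·S = -136.3321.
(1,1): S=174.2400. Δ = (V_up−V_dn)/(S_up−S_dn) = (77.7639−-40.7193)/(250.9056−132.4224) = 1.0000. V = [p*·77.7639 + (1−p*)·-40.7193]/1.27 = 37.9079. B = V − Δ·S = -136.3321.
(0,0): S=121.0000. Δ = (V_up−V_dn)/(S_up−S_dn) = (37.9079−-44.3721)/(174.2400−91.9600) = 1.0000. V = [p*·37.9079 + (1−p*)·-44.3721]/1.27 = 13.6519. B = V − Δ·S = -107.3481.
Root portfolio cost Δ·121+B reproduces V0=13.6519.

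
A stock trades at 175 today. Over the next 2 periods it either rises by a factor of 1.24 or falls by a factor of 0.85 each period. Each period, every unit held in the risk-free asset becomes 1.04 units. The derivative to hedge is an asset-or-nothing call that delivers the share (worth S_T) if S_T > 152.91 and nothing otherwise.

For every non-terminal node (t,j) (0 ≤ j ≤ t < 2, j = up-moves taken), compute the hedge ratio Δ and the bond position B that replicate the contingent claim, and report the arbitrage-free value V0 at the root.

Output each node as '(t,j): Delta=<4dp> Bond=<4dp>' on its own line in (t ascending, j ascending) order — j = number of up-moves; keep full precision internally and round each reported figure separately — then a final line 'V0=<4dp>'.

(0,0): Delta=1.9135 Bond=-190.6039
(1,0): Delta=3.1795 Bond=-386.5446
(1,1): Delta=1.0000 Bond=0.0000
V0=144.2574

Since d<R<u, set p* = (R−d)/(u−d) = 0.4872; price each node as the discounted p*-expectation of its children.
Payoff layer (t=2): V(2,0)=0.0000, V(2,1)=184.4500, V(2,2)=269.0800
(1,0): S=148.7500. Δ = (V_up−V_dn)/(S_up−S_dn) = (184.4500−0.0000)/(184.4500−126.4375) = 3.1795. V = [p*·184.4500 + (1−p*)·0.0000]/1.04 = 86.4041. B = V − Δ·S = -386.5446.
(1,1): S=217.0000. Δ = (V_up−V_dn)/(S_up−S_dn) = (269.0800−184.4500)/(269.0800−184.4500) = 1.0000. V = [p*·269.0800 + (1−p*)·184.4500]/1.04 = 217.0000. B = V − Δ·S = 0.0000.
(0,0): S=175.0000. Δ = (V_up−V_dn)/(S_up−S_dn) = (217.0000−86.4041)/(217.0000−148.7500) = 1.9135. V = [p*·217.0000 + (1−p*)·86.4041]/1.04 = 144.2574. B = V − Δ·S = -190.6039.
The time-0 hedge costs 144.2574, which is the no-arbitrage price.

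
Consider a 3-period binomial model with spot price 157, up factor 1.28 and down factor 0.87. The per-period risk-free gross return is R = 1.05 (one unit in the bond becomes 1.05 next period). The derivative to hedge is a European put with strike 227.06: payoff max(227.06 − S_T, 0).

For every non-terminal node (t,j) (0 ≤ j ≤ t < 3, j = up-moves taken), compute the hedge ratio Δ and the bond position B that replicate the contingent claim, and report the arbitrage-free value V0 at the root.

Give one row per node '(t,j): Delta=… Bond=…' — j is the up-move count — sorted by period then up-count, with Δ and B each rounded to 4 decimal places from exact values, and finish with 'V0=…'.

(0,0): Delta=-0.7225 Bond=160.0381
(1,0): Delta=-1.0000 Bond=205.9501
(1,1): Delta=-0.4814 Bond=119.5994
(2,0): Delta=-1.0000 Bond=216.2476
(2,1): Delta=-1.0000 Bond=216.2476
(2,2): Delta=-0.0310 Bond=9.7255
V0=46.6129

The replicating-portfolio and risk-neutral prices coincide; use p* = (1.05−0.87)/(1.28−0.87) = 0.4390 for the latter.
Terminal payoffs: V(3,0)=123.6750, V(3,1)=74.9534, V(3,2)=3.2709, V(3,3)=0.0000
(2,0): S=118.8333. Δ = (V_up−V_dn)/(S_up−S_dn) = (74.9534−123.6750)/(152.1066−103.3850) = -1.0000. V = [p*·74.9534 + (1−p*)·123.6750]/1.05 = 97.4143. B = V − Δ·S = 216.2476.
(2,1): S=174.8352. Δ = (V_up−V_dn)/(S_up−S_dn) = (3.2709−74.9534)/(223.7891−152.1066) = -1.0000. V = [p*·3.2709 + (1−p*)·74.9534]/1.05 = 41.4124. B = V − Δ·S = 216.2476.
(2,2): S=257.2288. Δ = (V_up−V_dn)/(S_up−S_dn) = (0.0000−3.2709)/(329.2529−223.7891) = -0.0310. V = [p*·0.0000 + (1−p*)·3.2709]/1.05 = 1.7475. B = V − Δ·S = 9.7255.
(1,0): S=136.5900. Δ = (V_up−V_dn)/(S_up−S_dn) = (41.4124−97.4143)/(174.8352−118.8333) = -1.0000. V = [p*·41.4124 + (1−p*)·97.4143]/1.05 = 69.3601. B = V − Δ·S = 205.9501.
(1,1): S=200.9600. Δ = (V_up−V_dn)/(S_up−S_dn) = (1.7475−41.4124)/(257.2288−174.8352) = -0.4814. V = [p*·1.7475 + (1−p*)·41.4124]/1.05 = 22.8558. B = V − Δ·S = 119.5994.
(0,0): S=157.0000. Δ = (V_up−V_dn)/(S_up−S_dn) = (22.8558−69.3601)/(200.9600−136.5900) = -0.7225. V = [p*·22.8558 + (1−p*)·69.3601]/1.05 = 46.6129. B = V − Δ·S = 160.0381.
Each (Δ,B) replicates both successor values, so the strategy is self-financing and V0 is arbitrage-free.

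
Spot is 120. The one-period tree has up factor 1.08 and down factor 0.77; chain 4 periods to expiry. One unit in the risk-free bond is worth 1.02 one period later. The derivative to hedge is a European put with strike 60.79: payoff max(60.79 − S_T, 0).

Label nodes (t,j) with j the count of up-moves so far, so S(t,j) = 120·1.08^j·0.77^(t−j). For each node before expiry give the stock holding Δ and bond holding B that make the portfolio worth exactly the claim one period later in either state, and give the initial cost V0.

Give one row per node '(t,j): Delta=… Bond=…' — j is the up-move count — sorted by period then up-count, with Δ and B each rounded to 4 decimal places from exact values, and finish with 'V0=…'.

(0,0): Delta=-0.0068 Bond=0.8807
(1,0): Delta=-0.0384 Bond=3.8096
(1,1): Delta=-0.0015 Bond=0.1996
(2,0): Delta=-0.2043 Bond=15.6927
(2,1): Delta=-0.0100 Bond=1.0521
(2,2): Delta=0.0000 Bond=0.0000
(3,0): Delta=-1.0000 Bond=59.5980
(3,1): Delta=-0.0681 Bond=5.5446
(3,2): Delta=0.0000 Bond=0.0000
(3,3): Delta=0.0000 Bond=0.0000
V0=0.0592

Risk-neutral probability p* = (R−d)/(u−d) = (1.02−0.77)/(1.08−0.77) = 0.8065.
Terminal values V(4,·): V(4,0)=18.6064, V(4,1)=1.6233, V(4,2)=0.0000, V(4,3)=0.0000, V(4,4)=0.0000
  t=3,j=0: stock 54.7840 → up 59.1667 (V=1.6233), down 42.1836 (V=18.6064). Price 4.8141; hedge Δ=-1.0000, bond B=59.5980.
  t=3,j=1: stock 76.8398 → up 82.9870 (V=0.0000), down 59.1667 (V=1.6233). Price 0.3080; hedge Δ=-0.0681, bond B=5.5446.
  t=3,j=2: stock 107.7754 → up 116.3974 (V=0.0000), down 82.9870 (V=0.0000). Price 0.0000; hedge Δ=0.0000, bond B=0.0000.
  t=3,j=3: stock 151.1654 → up 163.2587 (V=0.0000), down 116.3974 (V=0.0000). Price 0.0000; hedge Δ=0.0000, bond B=0.0000.
  t=2,j=0: stock 71.1480 → up 76.8398 (V=0.3080), down 54.7840 (V=4.8141). Price 1.1570; hedge Δ=-0.2043, bond B=15.6927.
  t=2,j=1: stock 99.7920 → up 107.7754 (V=0.0000), down 76.8398 (V=0.3080). Price 0.0584; hedge Δ=-0.0100, bond B=1.0521.
  t=2,j=2: stock 139.9680 → up 151.1654 (V=0.0000), down 107.7754 (V=0.0000). Price 0.0000; hedge Δ=0.0000, bond B=0.0000.
  t=1,j=0: stock 92.4000 → up 99.7920 (V=0.0584), down 71.1480 (V=1.1570). Price 0.2658; hedge Δ=-0.0384, bond B=3.8096.
  t=1,j=1: stock 129.6000 → up 139.9680 (V=0.0000), down 99.7920 (V=0.0584). Price 0.0111; hedge Δ=-0.0015, bond B=0.1996.
  t=0,j=0: stock 120.0000 → up 129.6000 (V=0.0111), down 92.4000 (V=0.2658). Price 0.0592; hedge Δ=-0.0068, bond B=0.8807.
Root portfolio cost Δ·120+B reproduces V0=0.0592.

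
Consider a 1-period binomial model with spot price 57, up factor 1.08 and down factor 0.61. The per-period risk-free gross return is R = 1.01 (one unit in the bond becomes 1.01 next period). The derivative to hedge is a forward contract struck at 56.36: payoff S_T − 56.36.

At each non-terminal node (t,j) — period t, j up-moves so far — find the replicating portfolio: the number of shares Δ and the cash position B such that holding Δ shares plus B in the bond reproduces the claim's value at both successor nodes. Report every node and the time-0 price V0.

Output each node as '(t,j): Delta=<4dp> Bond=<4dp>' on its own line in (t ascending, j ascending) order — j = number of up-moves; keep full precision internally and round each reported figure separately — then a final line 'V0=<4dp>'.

Since d<R<u, set p* = (R−d)/(u−d) = 0.8511; price each node as the discounted p*-expectation of its children.
At expiry t=1: V(1,0)=-21.5900, V(1,1)=5.2000
  t=0,j=0: stock 57.0000 → up 61.5600 (V=5.2000), down 34.7700 (V=-21.5900). Price 1.1980; hedge Δ=1.0000, bond B=-55.8020.
Self-financing check: at every node Δ·S+B equals the discounted successor values.

(0,0): Delta=1.0000 Bond=-55.8020
V0=1.1980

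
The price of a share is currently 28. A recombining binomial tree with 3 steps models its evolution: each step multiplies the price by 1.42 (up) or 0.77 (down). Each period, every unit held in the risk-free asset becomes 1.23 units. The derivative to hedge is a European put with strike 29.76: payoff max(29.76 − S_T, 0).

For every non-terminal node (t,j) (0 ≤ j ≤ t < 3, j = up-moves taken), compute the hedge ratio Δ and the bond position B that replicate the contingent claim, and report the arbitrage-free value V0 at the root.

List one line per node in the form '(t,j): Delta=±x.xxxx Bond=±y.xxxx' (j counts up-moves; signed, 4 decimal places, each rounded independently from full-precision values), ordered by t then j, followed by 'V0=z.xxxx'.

(0,0): Delta=-0.1264 Bond=4.3712
(1,0): Delta=-0.4370 Bond=12.0717
(1,1): Delta=-0.0569 Bond=2.6112
(2,0): Delta=-1.0000 Bond=24.1951
(2,1): Delta=-0.3109 Bond=10.9875
(2,2): Delta=0.0000 Bond=0.0000
V0=0.8309

The replicating-portfolio and risk-neutral prices coincide; use p* = (1.23−0.77)/(1.42−0.77) = 0.7077 for the latter.
Terminal values V(3,·): V(3,0)=16.9771, V(3,1)=6.1863, V(3,2)=0.0000, V(3,3)=0.0000
Node (2,0) S=16.6012: V=(p*·6.1863+(1−p*)·16.9771)/1.23=7.5939; Δ=(6.1863−16.9771)/(23.5737−12.7829)=-1.0000; B=V−Δ·S=24.1951
Node (2,1) S=30.6152: V=(p*·0.0000+(1−p*)·6.1863)/1.23=1.4702; Δ=(0.0000−6.1863)/(43.4736−23.5737)=-0.3109; B=V−Δ·S=10.9875
Node (2,2) S=56.4592: V=(p*·0.0000+(1−p*)·0.0000)/1.23=0.0000; Δ=(0.0000−0.0000)/(80.1721−43.4736)=0.0000; B=V−Δ·S=0.0000
Node (1,0) S=21.5600: V=(p*·1.4702+(1−p*)·7.5939)/1.23=2.6506; Δ=(1.4702−7.5939)/(30.6152−16.6012)=-0.4370; B=V−Δ·S=12.0717
Node (1,1) S=39.7600: V=(p*·0.0000+(1−p*)·1.4702)/1.23=0.3494; Δ=(0.0000−1.4702)/(56.4592−30.6152)=-0.0569; B=V−Δ·S=2.6112
Node (0,0) S=28.0000: V=(p*·0.3494+(1−p*)·2.6506)/1.23=0.8309; Δ=(0.3494−2.6506)/(39.7600−21.5600)=-0.1264; B=V−Δ·S=4.3712
The time-0 hedge costs 0.8309, which is the no-arbitrage price.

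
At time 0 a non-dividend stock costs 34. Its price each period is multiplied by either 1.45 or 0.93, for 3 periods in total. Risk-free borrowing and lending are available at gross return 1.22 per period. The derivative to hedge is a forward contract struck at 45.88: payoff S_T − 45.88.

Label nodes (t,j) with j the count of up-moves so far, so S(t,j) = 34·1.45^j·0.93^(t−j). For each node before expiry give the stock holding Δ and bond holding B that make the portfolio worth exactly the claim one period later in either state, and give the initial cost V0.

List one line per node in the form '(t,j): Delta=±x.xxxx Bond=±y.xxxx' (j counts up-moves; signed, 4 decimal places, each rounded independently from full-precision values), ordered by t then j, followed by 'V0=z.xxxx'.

(0,0): Delta=1.0000 Bond=-25.2664
(1,0): Delta=1.0000 Bond=-30.8250
(1,1): Delta=1.0000 Bond=-30.8250
(2,0): Delta=1.0000 Bond=-37.6066
(2,1): Delta=1.0000 Bond=-37.6066
(2,2): Delta=1.0000 Bond=-37.6066
V0=8.7336

Risk-neutral probability p* = (R−d)/(u−d) = (1.22−0.93)/(1.45−0.93) = 0.5577.
Payoff layer (t=3): V(3,0)=-18.5319, V(3,1)=-3.2404, V(3,2)=20.6010, V(3,3)=57.7732
  t=2,j=0: stock 29.4066 → up 42.6396 (V=-3.2404), down 27.3481 (V=-18.5319). Price -8.2000; hedge Δ=1.0000, bond B=-37.6066.
  t=2,j=1: stock 45.8490 → up 66.4810 (V=20.6010), down 42.6396 (V=-3.2404). Price 8.2424; hedge Δ=1.0000, bond B=-37.6066.
  t=2,j=2: stock 71.4850 → up 103.6532 (V=57.7732), down 66.4810 (V=20.6010). Price 33.8784; hedge Δ=1.0000, bond B=-37.6066.
  t=1,j=0: stock 31.6200 → up 45.8490 (V=8.2424), down 29.4066 (V=-8.2000). Price 0.7950; hedge Δ=1.0000, bond B=-30.8250.
  t=1,j=1: stock 49.3000 → up 71.4850 (V=33.8784), down 45.8490 (V=8.2424). Price 18.4750; hedge Δ=1.0000, bond B=-30.8250.
  t=0,j=0: stock 34.0000 → up 49.3000 (V=18.4750), down 31.6200 (V=0.7950). Price 8.7336; hedge Δ=1.0000, bond B=-25.2664.
Each (Δ,B) replicates both successor values, so the strategy is self-financing and V0 is arbitrage-free.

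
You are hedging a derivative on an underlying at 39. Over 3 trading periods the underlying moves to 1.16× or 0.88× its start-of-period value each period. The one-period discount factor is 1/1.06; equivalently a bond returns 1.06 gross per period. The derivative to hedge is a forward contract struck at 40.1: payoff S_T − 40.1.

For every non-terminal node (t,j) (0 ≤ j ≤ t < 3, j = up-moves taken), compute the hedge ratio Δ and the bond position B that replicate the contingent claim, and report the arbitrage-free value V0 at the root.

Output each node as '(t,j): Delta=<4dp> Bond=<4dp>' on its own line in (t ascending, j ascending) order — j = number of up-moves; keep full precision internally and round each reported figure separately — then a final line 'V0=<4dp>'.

(0,0): Delta=1.0000 Bond=-33.6687
(1,0): Delta=1.0000 Bond=-35.6889
(1,1): Delta=1.0000 Bond=-35.6889
(2,0): Delta=1.0000 Bond=-37.8302
(2,1): Delta=1.0000 Bond=-37.8302
(2,2): Delta=1.0000 Bond=-37.8302
V0=5.3313

Risk-neutral probability p* = (R−d)/(u−d) = (1.06−0.88)/(1.16−0.88) = 0.6429.
At expiry t=3: V(3,0)=-13.5226, V(3,1)=-5.0661, V(3,2)=6.0810, V(3,3)=20.7749
(2,0): S=30.2016. Δ = (V_up−V_dn)/(S_up−S_dn) = (-5.0661−-13.5226)/(35.0339−26.5774) = 1.0000. V = [p*·-5.0661 + (1−p*)·-13.5226]/1.06 = -7.6286. B = V − Δ·S = -37.8302.
(2,1): S=39.8112. Δ = (V_up−V_dn)/(S_up−S_dn) = (6.0810−-5.0661)/(46.1810−35.0339) = 1.0000. V = [p*·6.0810 + (1−p*)·-5.0661]/1.06 = 1.9810. B = V − Δ·S = -37.8302.
(2,2): S=52.4784. Δ = (V_up−V_dn)/(S_up−S_dn) = (20.7749−6.0810)/(60.8749−46.1810) = 1.0000. V = [p*·20.7749 + (1−p*)·6.0810]/1.06 = 14.6482. B = V − Δ·S = -37.8302.
(1,0): S=34.3200. Δ = (V_up−V_dn)/(S_up−S_dn) = (1.9810−-7.6286)/(39.8112−30.2016) = 1.0000. V = [p*·1.9810 + (1−p*)·-7.6286]/1.06 = -1.3689. B = V − Δ·S = -35.6889.
(1,1): S=45.2400. Δ = (V_up−V_dn)/(S_up−S_dn) = (14.6482−1.9810)/(52.4784−39.8112) = 1.0000. V = [p*·14.6482 + (1−p*)·1.9810]/1.06 = 9.5511. B = V − Δ·S = -35.6889.
(0,0): S=39.0000. Δ = (V_up−V_dn)/(S_up−S_dn) = (9.5511−-1.3689)/(45.2400−34.3200) = 1.0000. V = [p*·9.5511 + (1−p*)·-1.3689]/1.06 = 5.3313. B = V − Δ·S = -33.6687.
Self-financing check: at every node Δ·S+B equals the discounted successor values.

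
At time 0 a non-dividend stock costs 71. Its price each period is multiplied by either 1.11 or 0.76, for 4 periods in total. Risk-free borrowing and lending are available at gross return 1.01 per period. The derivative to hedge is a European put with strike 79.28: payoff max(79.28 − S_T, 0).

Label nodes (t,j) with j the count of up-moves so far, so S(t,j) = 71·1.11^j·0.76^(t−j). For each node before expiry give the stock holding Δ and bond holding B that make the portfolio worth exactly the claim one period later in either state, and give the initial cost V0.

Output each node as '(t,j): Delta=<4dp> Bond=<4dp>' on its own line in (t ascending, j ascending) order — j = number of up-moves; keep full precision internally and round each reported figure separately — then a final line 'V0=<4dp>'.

(0,0): Delta=-0.5943 Bond=54.5112
(1,0): Delta=-1.0000 Bond=76.9484
(1,1): Delta=-0.4832 Bond=46.2994
(2,0): Delta=-1.0000 Bond=77.7179
(2,1): Delta=-1.0000 Bond=77.7179
(2,2): Delta=-0.3416 Bond=34.3802
(3,0): Delta=-1.0000 Bond=78.4950
(3,1): Delta=-1.0000 Bond=78.4950
(3,2): Delta=-1.0000 Bond=78.4950
(3,3): Delta=-0.1613 Bond=17.2156
V0=12.3166

Since d<R<u, set p* = (R−d)/(u−d) = 0.7143; price each node as the discounted p*-expectation of its children.
Terminal payoffs: V(4,0)=55.5929, V(4,1)=44.6843, V(4,2)=28.7521, V(4,3)=5.4826, V(4,4)=0.0000
(3,0): S=31.1673. Δ = (V_up−V_dn)/(S_up−S_dn) = (44.6843−55.5929)/(34.5957−23.6871) = -1.0000. V = [p*·44.6843 + (1−p*)·55.5929]/1.01 = 47.3278. B = V − Δ·S = 78.4950.
(3,1): S=45.5207. Δ = (V_up−V_dn)/(S_up−S_dn) = (28.7521−44.6843)/(50.5279−34.5957) = -1.0000. V = [p*·28.7521 + (1−p*)·44.6843]/1.01 = 32.9744. B = V − Δ·S = 78.4950.
(3,2): S=66.4841. Δ = (V_up−V_dn)/(S_up−S_dn) = (5.4826−28.7521)/(73.7974−50.5279) = -1.0000. V = [p*·5.4826 + (1−p*)·28.7521]/1.01 = 12.0109. B = V − Δ·S = 78.4950.
(3,3): S=97.1018. Δ = (V_up−V_dn)/(S_up−S_dn) = (0.0000−5.4826)/(107.7830−73.7974) = -0.1613. V = [p*·0.0000 + (1−p*)·5.4826]/1.01 = 1.5510. B = V − Δ·S = 17.2156.
(2,0): S=41.0096. Δ = (V_up−V_dn)/(S_up−S_dn) = (32.9744−47.3278)/(45.5207−31.1673) = -1.0000. V = [p*·32.9744 + (1−p*)·47.3278]/1.01 = 36.7083. B = V − Δ·S = 77.7179.
(2,1): S=59.8956. Δ = (V_up−V_dn)/(S_up−S_dn) = (12.0109−32.9744)/(66.4841−45.5207) = -1.0000. V = [p*·12.0109 + (1−p*)·32.9744]/1.01 = 17.8223. B = V − Δ·S = 77.7179.
(2,2): S=87.4791. Δ = (V_up−V_dn)/(S_up−S_dn) = (1.5510−12.0109)/(97.1018−66.4841) = -0.3416. V = [p*·1.5510 + (1−p*)·12.0109]/1.01 = 4.4946. B = V − Δ·S = 34.3802.
(1,0): S=53.9600. Δ = (V_up−V_dn)/(S_up−S_dn) = (17.8223−36.7083)/(59.8956−41.0096) = -1.0000. V = [p*·17.8223 + (1−p*)·36.7083]/1.01 = 22.9884. B = V − Δ·S = 76.9484.
(1,1): S=78.8100. Δ = (V_up−V_dn)/(S_up−S_dn) = (4.4946−17.8223)/(87.4791−59.8956) = -0.4832. V = [p*·4.4946 + (1−p*)·17.8223]/1.01 = 8.2203. B = V − Δ·S = 46.2994.
(0,0): S=71.0000. Δ = (V_up−V_dn)/(S_up−S_dn) = (8.2203−22.9884)/(78.8100−53.9600) = -0.5943. V = [p*·8.2203 + (1−p*)·22.9884]/1.01 = 12.3166. B = V − Δ·S = 54.5112.
Check: Δ(0,0)·S0 + B(0,0) = 12.3166 = V0.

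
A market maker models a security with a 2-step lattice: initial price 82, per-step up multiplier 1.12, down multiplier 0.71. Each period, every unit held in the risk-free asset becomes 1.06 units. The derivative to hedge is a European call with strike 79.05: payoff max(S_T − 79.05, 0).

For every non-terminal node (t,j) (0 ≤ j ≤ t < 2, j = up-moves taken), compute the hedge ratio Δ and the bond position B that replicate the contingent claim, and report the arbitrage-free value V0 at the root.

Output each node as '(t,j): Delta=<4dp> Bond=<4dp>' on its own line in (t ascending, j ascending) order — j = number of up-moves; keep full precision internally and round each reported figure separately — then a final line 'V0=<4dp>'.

(0,0): Delta=0.5704 Bond=-31.3272
(1,0): Delta=0.0000 Bond=0.0000
(1,1): Delta=0.6324 Bond=-38.8994
V0=15.4430

Since d<R<u, set p* = (R−d)/(u−d) = 0.8537; price each node as the discounted p*-expectation of its children.
At expiry t=2: V(2,0)=0.0000, V(2,1)=0.0000, V(2,2)=23.8108
Node (1,0) S=58.2200: V=(p*·0.0000+(1−p*)·0.0000)/1.06=0.0000; Δ=(0.0000−0.0000)/(65.2064−41.3362)=0.0000; B=V−Δ·S=0.0000
Node (1,1) S=91.8400: V=(p*·23.8108+(1−p*)·0.0000)/1.06=19.1757; Δ=(23.8108−0.0000)/(102.8608−65.2064)=0.6324; B=V−Δ·S=-38.8994
Node (0,0) S=82.0000: V=(p*·19.1757+(1−p*)·0.0000)/1.06=15.4430; Δ=(19.1757−0.0000)/(91.8400−58.2200)=0.5704; B=V−Δ·S=-31.3272
Self-financing check: at every node Δ·S+B equals the discounted successor values.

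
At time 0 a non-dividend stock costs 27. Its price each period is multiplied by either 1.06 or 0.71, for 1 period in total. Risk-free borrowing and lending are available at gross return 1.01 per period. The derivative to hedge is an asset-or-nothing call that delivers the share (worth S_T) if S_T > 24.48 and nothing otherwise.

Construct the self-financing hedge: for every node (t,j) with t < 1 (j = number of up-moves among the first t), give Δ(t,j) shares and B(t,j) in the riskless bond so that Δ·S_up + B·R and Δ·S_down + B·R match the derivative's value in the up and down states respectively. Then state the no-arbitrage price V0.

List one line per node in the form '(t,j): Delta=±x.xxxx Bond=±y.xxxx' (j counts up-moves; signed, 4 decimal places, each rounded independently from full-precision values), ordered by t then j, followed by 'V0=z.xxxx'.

(0,0): Delta=3.0286 Bond=-57.4829
V0=24.2885

The replicating-portfolio and risk-neutral prices coincide; use p* = (1.01−0.71)/(1.06−0.71) = 0.8571 for the latter.
Terminal payoffs: V(1,0)=0.0000, V(1,1)=28.6200
  t=0,j=0: stock 27.0000 → up 28.6200 (V=28.6200), down 19.1700 (V=0.0000). Price 24.2885; hedge Δ=3.0286, bond B=-57.4829.
Root portfolio cost Δ·27+B reproduces V0=24.2885.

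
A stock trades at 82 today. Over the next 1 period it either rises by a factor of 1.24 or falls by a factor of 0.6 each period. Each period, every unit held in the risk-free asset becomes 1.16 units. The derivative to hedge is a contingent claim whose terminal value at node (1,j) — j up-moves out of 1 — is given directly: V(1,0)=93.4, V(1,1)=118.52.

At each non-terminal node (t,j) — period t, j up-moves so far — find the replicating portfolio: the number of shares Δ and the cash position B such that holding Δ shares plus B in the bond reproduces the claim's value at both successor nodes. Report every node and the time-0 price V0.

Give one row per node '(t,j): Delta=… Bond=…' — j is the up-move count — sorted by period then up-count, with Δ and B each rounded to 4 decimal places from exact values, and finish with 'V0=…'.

(0,0): Delta=0.4787 Bond=60.2155
V0=99.4655

Risk-neutral probability p* = (R−d)/(u−d) = (1.16−0.6)/(1.24−0.6) = 0.8750.
Terminal values V(1,·): V(1,0)=93.4000, V(1,1)=118.5200
(0,0): S=82.0000. Δ = (V_up−V_dn)/(S_up−S_dn) = (118.5200−93.4000)/(101.6800−49.2000) = 0.4787. V = [p*·118.5200 + (1−p*)·93.4000]/1.16 = 99.4655. B = V − Δ·S = 60.2155.
Root portfolio cost Δ·82+B reproduces V0=99.4655.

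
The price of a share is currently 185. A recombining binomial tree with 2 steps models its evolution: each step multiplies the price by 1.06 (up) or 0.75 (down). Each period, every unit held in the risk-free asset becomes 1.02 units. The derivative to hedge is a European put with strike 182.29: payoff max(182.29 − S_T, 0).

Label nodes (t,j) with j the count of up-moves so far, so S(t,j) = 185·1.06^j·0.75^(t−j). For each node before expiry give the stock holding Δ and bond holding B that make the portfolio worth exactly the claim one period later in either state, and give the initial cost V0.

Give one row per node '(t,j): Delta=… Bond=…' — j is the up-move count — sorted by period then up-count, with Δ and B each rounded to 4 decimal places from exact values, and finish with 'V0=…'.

No-arbitrage ⇒ martingale measure with p* = (R−d)/(u−d) = 0.8710.
Terminal payoffs: V(2,0)=78.2275, V(2,1)=35.2150, V(2,2)=0.0000
Node (1,0) S=138.7500: V=(p*·35.2150+(1−p*)·78.2275)/1.02=39.9657; Δ=(35.2150−78.2275)/(147.0750−104.0625)=-1.0000; B=V−Δ·S=178.7157
Node (1,1) S=196.1000: V=(p*·0.0000+(1−p*)·35.2150)/1.02=4.4548; Δ=(0.0000−35.2150)/(207.8660−147.0750)=-0.5793; B=V−Δ·S=118.0515
Node (0,0) S=185.0000: V=(p*·4.4548+(1−p*)·39.9657)/1.02=8.8596; Δ=(4.4548−39.9657)/(196.1000−138.7500)=-0.6192; B=V−Δ·S=123.4110
Check: Δ(0,0)·S0 + B(0,0) = 8.8596 = V0.

(0,0): Delta=-0.6192 Bond=123.4110
(1,0): Delta=-1.0000 Bond=178.7157
(1,1): Delta=-0.5793 Bond=118.0515
V0=8.8596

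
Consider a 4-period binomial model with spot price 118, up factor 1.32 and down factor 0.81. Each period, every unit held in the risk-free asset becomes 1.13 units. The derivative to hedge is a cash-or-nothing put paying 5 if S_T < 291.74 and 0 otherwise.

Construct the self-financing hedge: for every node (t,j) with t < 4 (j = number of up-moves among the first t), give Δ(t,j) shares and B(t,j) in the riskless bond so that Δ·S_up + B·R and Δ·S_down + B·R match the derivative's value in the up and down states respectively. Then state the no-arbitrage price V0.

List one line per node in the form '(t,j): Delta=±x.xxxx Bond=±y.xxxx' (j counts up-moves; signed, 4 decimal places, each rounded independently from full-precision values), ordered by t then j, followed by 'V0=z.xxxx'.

(0,0): Delta=-0.0142 Bond=4.2697
(1,0): Delta=0.0000 Bond=3.4653
(1,1): Delta=-0.0194 Bond=5.6320
(2,0): Delta=0.0000 Bond=3.9157
(2,1): Delta=0.0000 Bond=3.9157
(2,2): Delta=-0.0265 Bond=7.8179
(3,0): Delta=0.0000 Bond=4.4248
(3,1): Delta=0.0000 Bond=4.4248
(3,2): Delta=0.0000 Bond=4.4248
(3,3): Delta=-0.0361 Bond=11.4524
V0=2.5913

The replicating-portfolio and risk-neutral prices coincide; use p* = (1.13−0.81)/(1.32−0.81) = 0.6275 for the latter.
At expiry t=4: V(4,0)=5.0000, V(4,1)=5.0000, V(4,2)=5.0000, V(4,3)=5.0000, V(4,4)=0.0000
  t=3,j=0: stock 62.7100 → up 82.7773 (V=5.0000), down 50.7951 (V=5.0000). Price 4.4248; hedge Δ=0.0000, bond B=4.4248.
  t=3,j=1: stock 102.1941 → up 134.8963 (V=5.0000), down 82.7773 (V=5.0000). Price 4.4248; hedge Δ=0.0000, bond B=4.4248.
  t=3,j=2: stock 166.5386 → up 219.8309 (V=5.0000), down 134.8963 (V=5.0000). Price 4.4248; hedge Δ=0.0000, bond B=4.4248.
  t=3,j=3: stock 271.3962 → up 358.2430 (V=0.0000), down 219.8309 (V=5.0000). Price 1.6484; hedge Δ=-0.0361, bond B=11.4524.
  t=2,j=0: stock 77.4198 → up 102.1941 (V=4.4248), down 62.7100 (V=4.4248). Price 3.9157; hedge Δ=0.0000, bond B=3.9157.
  t=2,j=1: stock 126.1656 → up 166.5386 (V=4.4248), down 102.1941 (V=4.4248). Price 3.9157; hedge Δ=0.0000, bond B=3.9157.
  t=2,j=2: stock 205.6032 → up 271.3962 (V=1.6484), down 166.5386 (V=4.4248). Price 2.3741; hedge Δ=-0.0265, bond B=7.8179.
  t=1,j=0: stock 95.5800 → up 126.1656 (V=3.9157), down 77.4198 (V=3.9157). Price 3.4653; hedge Δ=0.0000, bond B=3.4653.
  t=1,j=1: stock 155.7600 → up 205.6032 (V=2.3741), down 126.1656 (V=3.9157). Price 2.6093; hedge Δ=-0.0194, bond B=5.6320.
  t=0,j=0: stock 118.0000 → up 155.7600 (V=2.6093), down 95.5800 (V=3.4653). Price 2.5913; hedge Δ=-0.0142, bond B=4.2697.
Check: Δ(0,0)·S0 + B(0,0) = 2.5913 = V0.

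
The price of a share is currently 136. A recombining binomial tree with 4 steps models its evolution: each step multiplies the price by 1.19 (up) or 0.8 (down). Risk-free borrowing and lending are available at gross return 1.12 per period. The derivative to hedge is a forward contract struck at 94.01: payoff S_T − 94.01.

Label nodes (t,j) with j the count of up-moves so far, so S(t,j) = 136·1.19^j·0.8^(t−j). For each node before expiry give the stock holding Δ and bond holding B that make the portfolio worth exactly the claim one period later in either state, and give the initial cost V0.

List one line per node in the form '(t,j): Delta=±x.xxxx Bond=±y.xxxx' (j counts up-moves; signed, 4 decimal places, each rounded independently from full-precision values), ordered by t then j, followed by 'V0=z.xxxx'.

(0,0): Delta=1.0000 Bond=-59.7451
(1,0): Delta=1.0000 Bond=-66.9145
(1,1): Delta=1.0000 Bond=-66.9145
(2,0): Delta=1.0000 Bond=-74.9442
(2,1): Delta=1.0000 Bond=-74.9442
(2,2): Delta=1.0000 Bond=-74.9442
(3,0): Delta=1.0000 Bond=-83.9375
(3,1): Delta=1.0000 Bond=-83.9375
(3,2): Delta=1.0000 Bond=-83.9375
(3,3): Delta=1.0000 Bond=-83.9375
V0=76.2549

Under the risk-neutral measure, an up-move has probability p* = (R−d)/(u−d) = 0.8205 and values discount at R = 1.12.
Payoff layer (t=4): V(4,0)=-38.3044, V(4,1)=-11.1479, V(4,2)=29.2473, V(4,3)=89.3353, V(4,4)=178.7161
(3,0): S=69.6320. Δ = (V_up−V_dn)/(S_up−S_dn) = (-11.1479−-38.3044)/(82.8621−55.7056) = 1.0000. V = [p*·-11.1479 + (1−p*)·-38.3044]/1.12 = -14.3055. B = V − Δ·S = -83.9375.
(3,1): S=103.5776. Δ = (V_up−V_dn)/(S_up−S_dn) = (29.2473−-11.1479)/(123.2573−82.8621) = 1.0000. V = [p*·29.2473 + (1−p*)·-11.1479]/1.12 = 19.6401. B = V − Δ·S = -83.9375.
(3,2): S=154.0717. Δ = (V_up−V_dn)/(S_up−S_dn) = (89.3353−29.2473)/(183.3453−123.2573) = 1.0000. V = [p*·89.3353 + (1−p*)·29.2473]/1.12 = 70.1342. B = V − Δ·S = -83.9375.
(3,3): S=229.1816. Δ = (V_up−V_dn)/(S_up−S_dn) = (178.7161−89.3353)/(272.7261−183.3453) = 1.0000. V = [p*·178.7161 + (1−p*)·89.3353]/1.12 = 145.2441. B = V − Δ·S = -83.9375.
(2,0): S=87.0400. Δ = (V_up−V_dn)/(S_up−S_dn) = (19.6401−-14.3055)/(103.5776−69.6320) = 1.0000. V = [p*·19.6401 + (1−p*)·-14.3055]/1.12 = 12.0958. B = V − Δ·S = -74.9442.
(2,1): S=129.4720. Δ = (V_up−V_dn)/(S_up−S_dn) = (70.1342−19.6401)/(154.0717−103.5776) = 1.0000. V = [p*·70.1342 + (1−p*)·19.6401]/1.12 = 54.5278. B = V − Δ·S = -74.9442.
(2,2): S=192.5896. Δ = (V_up−V_dn)/(S_up−S_dn) = (145.2441−70.1342)/(229.1816−154.0717) = 1.0000. V = [p*·145.2441 + (1−p*)·70.1342]/1.12 = 117.6454. B = V − Δ·S = -74.9442.
(1,0): S=108.8000. Δ = (V_up−V_dn)/(S_up−S_dn) = (54.5278−12.0958)/(129.4720−87.0400) = 1.0000. V = [p*·54.5278 + (1−p*)·12.0958]/1.12 = 41.8855. B = V − Δ·S = -66.9145.
(1,1): S=161.8400. Δ = (V_up−V_dn)/(S_up−S_dn) = (117.6454−54.5278)/(192.5896−129.4720) = 1.0000. V = [p*·117.6454 + (1−p*)·54.5278]/1.12 = 94.9255. B = V − Δ·S = -66.9145.
(0,0): S=136.0000. Δ = (V_up−V_dn)/(S_up−S_dn) = (94.9255−41.8855)/(161.8400−108.8000) = 1.0000. V = [p*·94.9255 + (1−p*)·41.8855]/1.12 = 76.2549. B = V − Δ·S = -59.7451.
Self-financing check: at every node Δ·S+B equals the discounted successor values.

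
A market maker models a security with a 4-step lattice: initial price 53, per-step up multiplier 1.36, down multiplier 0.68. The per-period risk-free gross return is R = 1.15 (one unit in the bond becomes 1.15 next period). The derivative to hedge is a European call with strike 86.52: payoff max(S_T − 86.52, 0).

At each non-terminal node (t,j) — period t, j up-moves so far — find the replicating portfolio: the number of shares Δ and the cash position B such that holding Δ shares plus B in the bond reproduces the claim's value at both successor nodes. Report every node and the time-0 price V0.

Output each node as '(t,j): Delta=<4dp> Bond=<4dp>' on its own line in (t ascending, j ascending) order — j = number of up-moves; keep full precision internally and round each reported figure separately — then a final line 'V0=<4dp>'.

The replicating-portfolio and risk-neutral prices coincide; use p* = (1.15−0.68)/(1.36−0.68) = 0.6912 for the latter.
Terminal payoffs: V(4,0)=0.0000, V(4,1)=0.0000, V(4,2)=0.0000, V(4,3)=4.1370, V(4,4)=94.7941
  t=3,j=0: stock 16.6649 → up 22.6643 (V=0.0000), down 11.3321 (V=0.0000). Price 0.0000; hedge Δ=0.0000, bond B=0.0000.
  t=3,j=1: stock 33.3298 → up 45.3285 (V=0.0000), down 22.6643 (V=0.0000). Price 0.0000; hedge Δ=0.0000, bond B=0.0000.
  t=3,j=2: stock 66.6596 → up 90.6570 (V=4.1370), down 45.3285 (V=0.0000). Price 2.4865; hedge Δ=0.0913, bond B=-3.5974.
  t=3,j=3: stock 133.3192 → up 181.3141 (V=94.7941), down 90.6570 (V=4.1370). Price 58.0844; hedge Δ=1.0000, bond B=-75.2348.
  t=2,j=0: stock 24.5072 → up 33.3298 (V=0.0000), down 16.6649 (V=0.0000). Price 0.0000; hedge Δ=0.0000, bond B=0.0000.
  t=2,j=1: stock 49.0144 → up 66.6596 (V=2.4865), down 33.3298 (V=0.0000). Price 1.4944; hedge Δ=0.0746, bond B=-2.1621.
  t=2,j=2: stock 98.0288 → up 133.3192 (V=58.0844), down 66.6596 (V=2.4865). Price 35.5778; hedge Δ=0.8341, bond B=-46.1839.
  t=1,j=0: stock 36.0400 → up 49.0144 (V=1.4944), down 24.5072 (V=0.0000). Price 0.8982; hedge Δ=0.0610, bond B=-1.2995.
  t=1,j=1: stock 72.0800 → up 98.0288 (V=35.5778), down 49.0144 (V=1.4944). Price 21.7844; hedge Δ=0.6954, bond B=-28.3382.
  t=0,j=0: stock 53.0000 → up 72.0800 (V=21.7844), down 36.0400 (V=0.8982). Price 13.3341; hedge Δ=0.5795, bond B=-17.3809.
Each (Δ,B) replicates both successor values, so the strategy is self-financing and V0 is arbitrage-free.

(0,0): Delta=0.5795 Bond=-17.3809
(1,0): Delta=0.0610 Bond=-1.2995
(1,1): Delta=0.6954 Bond=-28.3382
(2,0): Delta=0.0000 Bond=0.0000
(2,1): Delta=0.0746 Bond=-2.1621
(2,2): Delta=0.8341 Bond=-46.1839
(3,0): Delta=0.0000 Bond=0.0000
(3,1): Delta=0.0000 Bond=0.0000
(3,2): Delta=0.0913 Bond=-3.5974
(3,3): Delta=1.0000 Bond=-75.2348
V0=13.3341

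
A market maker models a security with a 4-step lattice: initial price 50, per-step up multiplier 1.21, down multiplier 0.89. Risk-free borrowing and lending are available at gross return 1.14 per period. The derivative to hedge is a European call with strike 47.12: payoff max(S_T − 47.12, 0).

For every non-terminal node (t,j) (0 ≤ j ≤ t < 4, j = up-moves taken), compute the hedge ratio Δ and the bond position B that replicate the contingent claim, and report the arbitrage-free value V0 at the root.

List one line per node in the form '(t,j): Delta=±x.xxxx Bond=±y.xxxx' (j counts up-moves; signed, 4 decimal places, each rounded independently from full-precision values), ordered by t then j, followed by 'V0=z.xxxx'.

(0,0): Delta=0.9739 Bond=-26.4846
(1,0): Delta=0.8883 Bond=-26.3839
(1,1): Delta=0.9915 Bond=-31.2588
(2,0): Delta=0.5875 Bond=-18.1668
(2,1): Delta=0.9502 Bond=-33.4127
(2,2): Delta=1.0000 Bond=-36.2573
(3,0): Delta=0.0000 Bond=0.0000
(3,1): Delta=0.7086 Bond=-26.5089
(3,2): Delta=1.0000 Bond=-41.3333
(3,3): Delta=1.0000 Bond=-41.3333
V0=22.2091

The replicating-portfolio and risk-neutral prices coincide; use p* = (1.14−0.89)/(1.21−0.89) = 0.7812 for the latter.
Terminal payoffs: V(4,0)=0.0000, V(4,1)=0.0000, V(4,2)=10.8657, V(4,3)=31.7145, V(4,4)=60.0594
  t=3,j=0: stock 35.2485 → up 42.6506 (V=0.0000), down 31.3711 (V=0.0000). Price 0.0000; hedge Δ=0.0000, bond B=0.0000.
  t=3,j=1: stock 47.9220 → up 57.9857 (V=10.8657), down 42.6506 (V=0.0000). Price 7.4463; hedge Δ=0.7086, bond B=-26.5089.
  t=3,j=2: stock 65.1525 → up 78.8345 (V=31.7145), down 57.9857 (V=10.8657). Price 23.8191; hedge Δ=1.0000, bond B=-41.3333.
  t=3,j=3: stock 88.5780 → up 107.1794 (V=60.0594), down 78.8345 (V=31.7145). Price 47.2447; hedge Δ=1.0000, bond B=-41.3333.
  t=2,j=0: stock 39.6050 → up 47.9221 (V=7.4463), down 35.2485 (V=0.0000). Price 5.1030; hedge Δ=0.5875, bond B=-18.1668.
  t=2,j=1: stock 53.8450 → up 65.1525 (V=23.8191), down 47.9220 (V=7.4463). Price 17.7523; hedge Δ=0.9502, bond B=-33.4127.
  t=2,j=2: stock 73.2050 → up 88.5780 (V=47.2447), down 65.1525 (V=23.8191). Price 36.9477; hedge Δ=1.0000, bond B=-36.2573.
  t=1,j=0: stock 44.5000 → up 53.8450 (V=17.7523), down 39.6050 (V=5.1030). Price 13.1449; hedge Δ=0.8883, bond B=-26.3839.
  t=1,j=1: stock 60.5000 → up 73.2050 (V=36.9477), down 53.8450 (V=17.7523). Price 28.7269; hedge Δ=0.9915, bond B=-31.2588.
  t=0,j=0: stock 50.0000 → up 60.5000 (V=28.7269), down 44.5000 (V=13.1449). Price 22.2091; hedge Δ=0.9739, bond B=-26.4846.
Self-financing check: at every node Δ·S+B equals the discounted successor values.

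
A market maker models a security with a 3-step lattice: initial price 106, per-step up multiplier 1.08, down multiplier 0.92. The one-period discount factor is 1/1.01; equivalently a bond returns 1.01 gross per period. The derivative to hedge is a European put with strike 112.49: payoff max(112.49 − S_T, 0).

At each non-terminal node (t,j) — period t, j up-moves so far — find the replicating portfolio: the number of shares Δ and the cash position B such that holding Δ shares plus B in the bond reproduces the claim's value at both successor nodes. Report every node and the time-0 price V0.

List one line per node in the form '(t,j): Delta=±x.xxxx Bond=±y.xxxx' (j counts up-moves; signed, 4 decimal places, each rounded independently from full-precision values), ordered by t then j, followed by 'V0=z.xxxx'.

Under the risk-neutral measure, an up-move has probability p* = (R−d)/(u−d) = 0.5625 and values discount at R = 1.01.
Terminal values V(3,·): V(3,0)=29.9491, V(3,1)=15.5941, V(3,2)=0.0000, V(3,3)=0.0000
Node (2,0) S=89.7184: V=(p*·15.5941+(1−p*)·29.9491)/1.01=21.6578; Δ=(15.5941−29.9491)/(96.8959−82.5409)=-1.0000; B=V−Δ·S=111.3762
Node (2,1) S=105.3216: V=(p*·0.0000+(1−p*)·15.5941)/1.01=6.7549; Δ=(0.0000−15.5941)/(113.7473−96.8959)=-0.9254; B=V−Δ·S=104.2182
Node (2,2) S=123.6384: V=(p*·0.0000+(1−p*)·0.0000)/1.01=0.0000; Δ=(0.0000−0.0000)/(133.5295−113.7473)=0.0000; B=V−Δ·S=0.0000
Node (1,0) S=97.5200: V=(p*·6.7549+(1−p*)·21.6578)/1.01=13.1435; Δ=(6.7549−21.6578)/(105.3216−89.7184)=-0.9551; B=V−Δ·S=106.2870
Node (1,1) S=114.4800: V=(p*·0.0000+(1−p*)·6.7549)/1.01=2.9260; Δ=(0.0000−6.7549)/(123.6384−105.3216)=-0.3688; B=V−Δ·S=45.1440
Node (0,0) S=106.0000: V=(p*·2.9260+(1−p*)·13.1435)/1.01=7.3229; Δ=(2.9260−13.1435)/(114.4800−97.5200)=-0.6024; B=V−Δ·S=71.1822
Root portfolio cost Δ·106+B reproduces V0=7.3229.

(0,0): Delta=-0.6024 Bond=71.1822
(1,0): Delta=-0.9551 Bond=106.2870
(1,1): Delta=-0.3688 Bond=45.1440
(2,0): Delta=-1.0000 Bond=111.3762
(2,1): Delta=-0.9254 Bond=104.2182
(2,2): Delta=0.0000 Bond=0.0000
V0=7.3229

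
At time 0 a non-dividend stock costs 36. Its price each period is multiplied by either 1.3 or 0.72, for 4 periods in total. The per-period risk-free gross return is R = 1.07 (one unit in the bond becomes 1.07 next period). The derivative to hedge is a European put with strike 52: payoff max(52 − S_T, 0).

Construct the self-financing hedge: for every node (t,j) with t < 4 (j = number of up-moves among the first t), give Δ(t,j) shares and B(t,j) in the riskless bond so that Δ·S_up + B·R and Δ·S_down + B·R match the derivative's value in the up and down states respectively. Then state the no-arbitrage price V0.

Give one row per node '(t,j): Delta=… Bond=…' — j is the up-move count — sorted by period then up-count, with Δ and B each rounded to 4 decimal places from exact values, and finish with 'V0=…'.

(0,0): Delta=-0.5221 Bond=28.9238
(1,0): Delta=-0.8954 Bond=40.6223
(1,1): Delta=-0.3863 Bond=24.5914
(2,0): Delta=-1.0000 Bond=45.4188
(2,1): Delta=-0.8573 Bond=42.1825
(2,2): Delta=-0.2149 Bond=15.8842
(3,0): Delta=-1.0000 Bond=48.5981
(3,1): Delta=-1.0000 Bond=48.5981
(3,2): Delta=-0.8053 Bond=42.8597
(3,3): Delta=0.0000 Bond=0.0000
V0=10.1269

No-arbitrage ⇒ martingale measure with p* = (R−d)/(u−d) = 0.6034.
At expiry t=4: V(4,0)=42.3254, V(4,1)=34.5320, V(4,2)=20.4605, V(4,3)=0.0000, V(4,4)=0.0000
(3,0): S=13.4369. Δ = (V_up−V_dn)/(S_up−S_dn) = (34.5320−42.3254)/(17.4680−9.6746) = -1.0000. V = [p*·34.5320 + (1−p*)·42.3254]/1.07 = 35.1612. B = V − Δ·S = 48.5981.
(3,1): S=24.2611. Δ = (V_up−V_dn)/(S_up−S_dn) = (20.4605−34.5320)/(31.5395−17.4680) = -1.0000. V = [p*·20.4605 + (1−p*)·34.5320]/1.07 = 24.3370. B = V − Δ·S = 48.5981.
(3,2): S=43.8048. Δ = (V_up−V_dn)/(S_up−S_dn) = (0.0000−20.4605)/(56.9462−31.5395) = -0.8053. V = [p*·0.0000 + (1−p*)·20.4605]/1.07 = 7.5829. B = V − Δ·S = 42.8597.
(3,3): S=79.0920. Δ = (V_up−V_dn)/(S_up−S_dn) = (0.0000−0.0000)/(102.8196−56.9462) = 0.0000. V = [p*·0.0000 + (1−p*)·0.0000]/1.07 = 0.0000. B = V − Δ·S = 0.0000.
(2,0): S=18.6624. Δ = (V_up−V_dn)/(S_up−S_dn) = (24.3370−35.1612)/(24.2611−13.4369) = -1.0000. V = [p*·24.3370 + (1−p*)·35.1612]/1.07 = 26.7564. B = V − Δ·S = 45.4188.
(2,1): S=33.6960. Δ = (V_up−V_dn)/(S_up−S_dn) = (7.5829−24.3370)/(43.8048−24.2611) = -0.8573. V = [p*·7.5829 + (1−p*)·24.3370]/1.07 = 13.2960. B = V − Δ·S = 42.1825.
(2,2): S=60.8400. Δ = (V_up−V_dn)/(S_up−S_dn) = (0.0000−7.5829)/(79.0920−43.8048) = -0.2149. V = [p*·0.0000 + (1−p*)·7.5829]/1.07 = 2.8103. B = V − Δ·S = 15.8842.
(1,0): S=25.9200. Δ = (V_up−V_dn)/(S_up−S_dn) = (13.2960−26.7564)/(33.6960−18.6624) = -0.8954. V = [p*·13.2960 + (1−p*)·26.7564]/1.07 = 17.4147. B = V − Δ·S = 40.6223.
(1,1): S=46.8000. Δ = (V_up−V_dn)/(S_up−S_dn) = (2.8103−13.2960)/(60.8400−33.6960) = -0.3863. V = [p*·2.8103 + (1−p*)·13.2960]/1.07 = 6.5125. B = V − Δ·S = 24.5914.
(0,0): S=36.0000. Δ = (V_up−V_dn)/(S_up−S_dn) = (6.5125−17.4147)/(46.8000−25.9200) = -0.5221. V = [p*·6.5125 + (1−p*)·17.4147]/1.07 = 10.1269. B = V − Δ·S = 28.9238.
The time-0 hedge costs 10.1269, which is the no-arbitrage price.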